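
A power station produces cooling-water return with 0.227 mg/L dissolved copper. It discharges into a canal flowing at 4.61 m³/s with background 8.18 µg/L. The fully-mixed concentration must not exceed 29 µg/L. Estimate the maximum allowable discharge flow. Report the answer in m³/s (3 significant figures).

8.18 µg/L = 0.00818 mg/L.
29 µg/L = 0.029 mg/L.
Mass balance at complete mixing: C_std·(Q_w + Q_r) = Q_w·C_e + Q_r·C_b.
Rearranging, Q_w = Q_r·(C_std − C_b)/(C_e − C_std) = 4.61·(0.029 − 0.00818) / (0.227 − 0.029) = 0.4847 m³/s.

0.485 m³/s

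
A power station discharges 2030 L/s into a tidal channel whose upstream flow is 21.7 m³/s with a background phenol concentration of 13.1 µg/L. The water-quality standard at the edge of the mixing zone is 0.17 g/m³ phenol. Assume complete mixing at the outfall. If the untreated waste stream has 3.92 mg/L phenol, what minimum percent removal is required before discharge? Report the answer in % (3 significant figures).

2030 L/s = 2.03 m³/s.
13.1 µg/L = 0.0131 mg/L.
Mass balance: 0.17·23.73 = 2.03·Cₑ + 21.7·0.0131.
Cₑ = (4.034 − 0.2843) / 2.03 = 1.847 mg/L.
Required removal = 1 − 1.847/3.92 = 52.88 %.

52.9 %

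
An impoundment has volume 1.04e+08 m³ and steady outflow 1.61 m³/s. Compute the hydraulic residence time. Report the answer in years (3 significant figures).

2.05 yr

Q = 1.61 m³/s × 3.156e+07 s/yr = 5.081e+07 m³/yr.
Hydraulic residence time τ = V/Q = 1.04e+08/5.081e+07 = 2.047 yr.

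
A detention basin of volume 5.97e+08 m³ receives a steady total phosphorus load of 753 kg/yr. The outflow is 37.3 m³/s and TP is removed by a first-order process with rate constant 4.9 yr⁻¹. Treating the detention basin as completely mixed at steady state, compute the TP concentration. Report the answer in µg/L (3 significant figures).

0.184 µg/L

Outflow Q = 37.3 m³/s × 3.156e+07 s/yr = 1.177e+09 m³/yr.
Steady-state CSTR mass balance: W = Q·C + k·V·C, so C = W/(Q + kV).
Q + kV = 1.177e+09 + 4.9·5.97e+08 = 4.102e+09 m³/yr.
C = 753/4.102e+09 = 1.836e-07 kg/m³ = 0.0001836 mg/L = 0.1836 µg/L.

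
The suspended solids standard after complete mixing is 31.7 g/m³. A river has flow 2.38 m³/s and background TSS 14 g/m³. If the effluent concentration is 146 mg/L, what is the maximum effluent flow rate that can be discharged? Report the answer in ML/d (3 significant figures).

31.8 ML/d

Mass balance at complete mixing: C_std·(Q_w + Q_r) = Q_w·C_e + Q_r·C_b.
Rearranging, Q_w = Q_r·(C_std − C_b)/(C_e − C_std) = 2.38·(31.7 − 14) / (146 − 31.7) = 0.3686 m³/s.
= 31.84 ML/d.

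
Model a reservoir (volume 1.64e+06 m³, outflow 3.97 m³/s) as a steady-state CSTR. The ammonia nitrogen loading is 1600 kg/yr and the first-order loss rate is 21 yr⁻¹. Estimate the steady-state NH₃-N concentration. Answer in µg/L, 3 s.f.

10.0 µg/L

Outflow Q = 3.97 m³/s × 3.156e+07 s/yr = 1.253e+08 m³/yr.
Steady-state CSTR mass balance: W = Q·C + k·V·C, so C = W/(Q + kV).
Q + kV = 1.253e+08 + 21·1.64e+06 = 1.597e+08 m³/yr.
C = 1600/1.597e+08 = 1.002e-05 kg/m³ = 0.01002 mg/L = 10.02 µg/L.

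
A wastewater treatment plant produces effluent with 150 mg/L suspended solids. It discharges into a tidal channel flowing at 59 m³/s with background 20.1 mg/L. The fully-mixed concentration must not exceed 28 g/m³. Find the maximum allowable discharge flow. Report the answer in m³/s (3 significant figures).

Mass balance at complete mixing: C_std·(Q_w + Q_r) = Q_w·C_e + Q_r·C_b.
Rearranging, Q_w = Q_r·(C_std − C_b)/(C_e − C_std) = 59·(28 − 20.1) / (150 − 28) = 3.82 m³/s.

3.82 m³/s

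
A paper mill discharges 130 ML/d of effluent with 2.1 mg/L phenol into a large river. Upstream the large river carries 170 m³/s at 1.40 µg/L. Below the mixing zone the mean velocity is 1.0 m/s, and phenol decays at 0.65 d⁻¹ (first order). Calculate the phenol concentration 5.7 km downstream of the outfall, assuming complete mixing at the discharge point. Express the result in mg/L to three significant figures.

130 ML/d = 1.505 m³/s.
1.40 µg/L = 0.0014 mg/L.
After complete mixing, C₀ = (1.505·2.1 + 170·0.0014) / 171.5 = 0.01981 mg/L.
Travel time t = 5700 m / 1.0 m/s = 5700 s = 0.06597 d.
C = 0.01981·exp(−0.65·0.06597) = 0.01981·0.958 = 0.01898 mg/L.

0.0190 mg/L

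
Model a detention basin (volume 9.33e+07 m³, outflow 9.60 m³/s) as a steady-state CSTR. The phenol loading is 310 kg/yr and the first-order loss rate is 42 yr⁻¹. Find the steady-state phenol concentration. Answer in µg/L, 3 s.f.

0.0734 µg/L

Outflow Q = 9.60 m³/s × 3.156e+07 s/yr = 3.03e+08 m³/yr.
Steady-state CSTR mass balance: W = Q·C + k·V·C, so C = W/(Q + kV).
Q + kV = 3.03e+08 + 42·9.33e+07 = 4.222e+09 m³/yr.
C = 310/4.222e+09 = 7.343e-08 kg/m³ = 7.343e-05 mg/L = 0.07343 µg/L.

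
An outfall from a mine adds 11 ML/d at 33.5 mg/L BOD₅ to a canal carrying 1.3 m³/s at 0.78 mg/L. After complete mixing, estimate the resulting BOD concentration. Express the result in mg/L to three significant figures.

3.70 mg/L

11 ML/d = 0.1273 m³/s.
Flow-weighted mixing gives C = (0.1273·33.5 + 1.3·0.78) / (0.1273 + 1.3) = 5.279/1.427 = 3.699 mg/L.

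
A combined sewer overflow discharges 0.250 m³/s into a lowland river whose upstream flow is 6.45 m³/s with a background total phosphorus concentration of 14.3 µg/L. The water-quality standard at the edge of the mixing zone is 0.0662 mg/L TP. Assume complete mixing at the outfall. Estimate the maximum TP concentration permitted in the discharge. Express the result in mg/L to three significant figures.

1.41 mg/L

14.3 µg/L = 0.0143 mg/L.
Mass balance: 0.0662·6.7 = 0.25·Cₑ + 6.45·0.0143.
Cₑ = (0.4435 − 0.09223) / 0.25 = 1.405 mg/L.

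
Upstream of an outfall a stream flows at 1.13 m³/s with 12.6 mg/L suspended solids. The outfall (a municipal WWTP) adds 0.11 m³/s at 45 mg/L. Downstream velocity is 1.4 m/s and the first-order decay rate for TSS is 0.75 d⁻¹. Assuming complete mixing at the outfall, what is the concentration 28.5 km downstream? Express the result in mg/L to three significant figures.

13.0 mg/L

After complete mixing, C₀ = (0.11·45 + 1.13·12.6) / 1.24 = 15.47 mg/L.
Travel time t = 2.85e+04 m / 1.4 m/s = 2.036e+04 s = 0.2356 d.
C = 15.47·exp(−0.75·0.2356) = 15.47·0.838 = 12.97 mg/L.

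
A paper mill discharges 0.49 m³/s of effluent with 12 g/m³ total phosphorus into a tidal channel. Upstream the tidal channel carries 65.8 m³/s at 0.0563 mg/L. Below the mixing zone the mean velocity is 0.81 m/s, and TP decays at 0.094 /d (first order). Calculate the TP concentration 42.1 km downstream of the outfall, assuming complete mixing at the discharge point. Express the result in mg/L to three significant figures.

0.137 mg/L

After complete mixing, C₀ = (0.49·12 + 65.8·0.0563) / 66.29 = 0.1446 mg/L.
Travel time t = 4.21e+04 m / 0.81 m/s = 5.198e+04 s = 0.6016 d.
C = 0.1446·exp(−0.094·0.6016) = 0.1446·0.945 = 0.1366 mg/L.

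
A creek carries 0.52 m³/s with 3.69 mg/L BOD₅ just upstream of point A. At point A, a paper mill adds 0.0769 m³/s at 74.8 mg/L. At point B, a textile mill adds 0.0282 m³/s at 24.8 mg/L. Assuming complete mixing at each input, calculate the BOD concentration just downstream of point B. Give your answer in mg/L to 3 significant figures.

13.4 mg/L

After input A: C = (0.52·3.69 + 0.0769·74.8) / 0.5969 = 12.85 mg/L.
After input B: C = (0.5969·12.85 + 0.0282·24.8) / 0.6251 = 13.39 mg/L.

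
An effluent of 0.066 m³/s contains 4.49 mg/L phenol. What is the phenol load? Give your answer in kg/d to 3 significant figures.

Mass flux = Q·C = 0.066 m³/s × 4.49 g/m³ = 0.2963 g/s.
= 0.2963 g/s × 86.4 = 25.6 kg/d.

25.6 kg/d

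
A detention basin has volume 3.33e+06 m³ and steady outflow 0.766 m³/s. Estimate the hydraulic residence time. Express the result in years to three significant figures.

0.138 yr

Q = 0.766 m³/s × 3.156e+07 s/yr = 2.417e+07 m³/yr.
Hydraulic residence time τ = V/Q = 3.33e+06/2.417e+07 = 0.1378 yr.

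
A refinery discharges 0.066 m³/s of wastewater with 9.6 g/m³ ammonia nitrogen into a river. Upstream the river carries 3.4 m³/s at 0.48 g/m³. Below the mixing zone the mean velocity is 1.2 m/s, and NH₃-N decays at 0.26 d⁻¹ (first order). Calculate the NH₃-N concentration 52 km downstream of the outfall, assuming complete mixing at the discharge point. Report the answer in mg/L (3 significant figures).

0.574 mg/L

After complete mixing, C₀ = (0.066·9.6 + 3.4·0.48) / 3.466 = 0.6537 mg/L.
Travel time t = 5.2e+04 m / 1.2 m/s = 4.333e+04 s = 0.5015 d.
C = 0.6537·exp(−0.26·0.5015) = 0.6537·0.8777 = 0.5737 mg/L.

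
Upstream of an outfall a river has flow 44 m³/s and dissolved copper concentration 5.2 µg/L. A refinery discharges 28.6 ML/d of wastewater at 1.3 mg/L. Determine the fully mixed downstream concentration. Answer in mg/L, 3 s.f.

28.6 ML/d = 0.331 m³/s.
5.2 µg/L = 0.0052 mg/L.
Flow-weighted mixing gives C = (0.331·1.3 + 44·0.0052) / (0.331 + 44) = 0.6591/44.33 = 0.01487 mg/L.

0.0149 mg/L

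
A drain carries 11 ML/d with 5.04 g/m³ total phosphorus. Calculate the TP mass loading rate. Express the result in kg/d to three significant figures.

11 ML/d = 0.1273 m³/s.
Mass flux = Q·C = 0.1273 m³/s × 5.04 g/m³ = 0.6417 g/s.
= 0.6417 g/s × 86.4 = 55.44 kg/d.

55.4 kg/d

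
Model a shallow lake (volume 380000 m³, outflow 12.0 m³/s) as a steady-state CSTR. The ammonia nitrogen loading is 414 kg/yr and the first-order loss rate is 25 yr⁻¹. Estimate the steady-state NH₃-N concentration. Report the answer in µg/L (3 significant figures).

1.07 µg/L

Outflow Q = 12.0 m³/s × 3.156e+07 s/yr = 3.787e+08 m³/yr.
Steady-state CSTR mass balance: W = Q·C + k·V·C, so C = W/(Q + kV).
Q + kV = 3.787e+08 + 25·380000 = 3.882e+08 m³/yr.
C = 414/3.882e+08 = 1.066e-06 kg/m³ = 0.001066 mg/L = 1.066 µg/L.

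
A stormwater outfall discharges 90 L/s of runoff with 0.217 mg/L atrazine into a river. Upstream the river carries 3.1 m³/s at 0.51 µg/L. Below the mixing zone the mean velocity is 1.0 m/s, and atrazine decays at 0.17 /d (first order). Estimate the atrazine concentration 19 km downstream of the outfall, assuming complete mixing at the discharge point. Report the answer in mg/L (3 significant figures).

90 L/s = 0.09 m³/s.
0.51 µg/L = 0.00051 mg/L.
After complete mixing, C₀ = (0.09·0.217 + 3.1·0.00051) / 3.19 = 0.006618 mg/L.
Travel time t = 1.9e+04 m / 1.0 m/s = 1.9e+04 s = 0.2199 d.
C = 0.006618·exp(−0.17·0.2199) = 0.006618·0.9633 = 0.006375 mg/L.

0.00638 mg/L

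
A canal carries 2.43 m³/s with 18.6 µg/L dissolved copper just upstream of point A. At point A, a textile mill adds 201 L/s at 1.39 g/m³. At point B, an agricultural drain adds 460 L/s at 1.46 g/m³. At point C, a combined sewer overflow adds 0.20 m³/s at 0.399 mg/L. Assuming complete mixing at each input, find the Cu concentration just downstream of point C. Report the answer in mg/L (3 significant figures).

0.327 mg/L

18.6 µg/L = 0.0186 mg/L.
201 L/s = 0.201 m³/s.
After input A: C = (2.43·0.0186 + 0.201·1.39) / 2.631 = 0.1234 mg/L.
460 L/s = 0.46 m³/s.
After input B: C = (2.631·0.1234 + 0.46·1.46) / 3.091 = 0.3223 mg/L.
After input C: C = (3.091·0.3223 + 0.2·0.399) / 3.291 = 0.3269 mg/L.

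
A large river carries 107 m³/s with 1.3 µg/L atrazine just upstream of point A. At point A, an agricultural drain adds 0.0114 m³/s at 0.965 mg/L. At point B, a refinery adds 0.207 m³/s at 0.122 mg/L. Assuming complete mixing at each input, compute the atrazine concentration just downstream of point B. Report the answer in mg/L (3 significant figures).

0.00164 mg/L

1.3 µg/L = 0.0013 mg/L.
After input A: C = (107·0.0013 + 0.0114·0.965) / 107 = 0.001403 mg/L.
After input B: C = (107·0.001403 + 0.207·0.122) / 107.2 = 0.001635 mg/L.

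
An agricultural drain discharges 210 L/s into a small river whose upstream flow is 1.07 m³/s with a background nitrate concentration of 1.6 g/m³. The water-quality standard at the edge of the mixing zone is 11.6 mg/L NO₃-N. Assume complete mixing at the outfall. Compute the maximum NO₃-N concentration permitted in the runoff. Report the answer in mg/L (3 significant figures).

62.6 mg/L

210 L/s = 0.21 m³/s.
Mass balance: 11.6·1.28 = 0.21·Cₑ + 1.07·1.6.
Cₑ = (14.85 − 1.712) / 0.21 = 62.55 mg/L.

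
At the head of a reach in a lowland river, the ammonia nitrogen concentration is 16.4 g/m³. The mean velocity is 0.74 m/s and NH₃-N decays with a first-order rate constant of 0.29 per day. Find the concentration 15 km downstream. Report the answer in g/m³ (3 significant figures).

Travel time t = 15 km / 0.74 m/s = 1.5e+04/0.74 = 2.027e+04 s = 0.2346 d.
First-order decay: C = 16.4·exp(−0.29·0.2346) = 16.4·0.9342 = 15.32 g/m³.

15.3 g/m³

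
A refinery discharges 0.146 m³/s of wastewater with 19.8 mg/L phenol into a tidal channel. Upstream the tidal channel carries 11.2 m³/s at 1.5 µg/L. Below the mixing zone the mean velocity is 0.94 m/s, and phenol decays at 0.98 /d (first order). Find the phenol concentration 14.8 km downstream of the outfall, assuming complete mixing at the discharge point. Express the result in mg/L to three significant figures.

0.214 mg/L

1.5 µg/L = 0.0015 mg/L.
After complete mixing, C₀ = (0.146·19.8 + 11.2·0.0015) / 11.35 = 0.2563 mg/L.
Travel time t = 1.48e+04 m / 0.94 m/s = 1.574e+04 s = 0.1822 d.
C = 0.2563·exp(−0.98·0.1822) = 0.2563·0.8365 = 0.2144 mg/L.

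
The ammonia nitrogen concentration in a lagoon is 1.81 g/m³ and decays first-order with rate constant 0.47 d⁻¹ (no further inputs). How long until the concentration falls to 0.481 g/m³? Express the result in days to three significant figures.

2.82 d

t = ln(C₀/C)/k = ln(1.81/0.481)/0.47 = 1.325/0.47 = 2.82 d.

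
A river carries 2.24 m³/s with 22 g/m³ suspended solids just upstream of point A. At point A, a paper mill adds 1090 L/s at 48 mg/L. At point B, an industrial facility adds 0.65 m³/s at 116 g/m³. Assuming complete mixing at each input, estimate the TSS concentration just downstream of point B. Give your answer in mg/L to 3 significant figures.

44.5 mg/L

1090 L/s = 1.09 m³/s.
After input A: C = (2.24·22 + 1.09·48) / 3.33 = 30.51 mg/L.
After input B: C = (3.33·30.51 + 0.65·116) / 3.98 = 44.47 mg/L.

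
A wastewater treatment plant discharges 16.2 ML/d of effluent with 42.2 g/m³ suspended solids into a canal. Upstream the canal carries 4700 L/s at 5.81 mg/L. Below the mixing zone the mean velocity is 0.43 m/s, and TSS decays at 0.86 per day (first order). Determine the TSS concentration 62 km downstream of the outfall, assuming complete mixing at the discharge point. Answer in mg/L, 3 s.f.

16.2 ML/d = 0.1875 m³/s.
4700 L/s = 4.7 m³/s.
After complete mixing, C₀ = (0.1875·42.2 + 4.7·5.81) / 4.888 = 7.206 mg/L.
Travel time t = 6.2e+04 m / 0.43 m/s = 1.442e+05 s = 1.669 d.
C = 7.206·exp(−0.86·1.669) = 7.206·0.2381 = 1.716 mg/L.

1.72 mg/L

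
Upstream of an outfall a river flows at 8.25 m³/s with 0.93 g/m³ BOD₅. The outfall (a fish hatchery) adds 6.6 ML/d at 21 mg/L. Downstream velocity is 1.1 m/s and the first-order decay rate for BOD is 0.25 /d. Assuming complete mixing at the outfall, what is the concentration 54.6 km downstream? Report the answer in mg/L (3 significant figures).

0.965 mg/L

6.6 ML/d = 0.07639 m³/s.
After complete mixing, C₀ = (0.07639·21 + 8.25·0.93) / 8.326 = 1.114 mg/L.
Travel time t = 5.46e+04 m / 1.1 m/s = 4.964e+04 s = 0.5745 d.
C = 1.114·exp(−0.25·0.5745) = 1.114·0.8662 = 0.9651 mg/L.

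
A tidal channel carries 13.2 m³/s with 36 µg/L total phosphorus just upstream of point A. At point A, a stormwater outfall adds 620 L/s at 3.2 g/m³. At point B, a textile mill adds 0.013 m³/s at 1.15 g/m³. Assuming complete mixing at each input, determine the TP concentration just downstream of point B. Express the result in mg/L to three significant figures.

36 µg/L = 0.036 mg/L.
620 L/s = 0.62 m³/s.
After input A: C = (13.2·0.036 + 0.62·3.2) / 13.82 = 0.1779 mg/L.
After input B: C = (13.82·0.1779 + 0.013·1.15) / 13.83 = 0.1789 mg/L.

0.179 mg/L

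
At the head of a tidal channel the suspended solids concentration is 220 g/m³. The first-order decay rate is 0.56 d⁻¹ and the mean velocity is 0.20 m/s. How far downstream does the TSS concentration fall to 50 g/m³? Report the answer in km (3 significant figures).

45.7 km

From C = C₀·e^(−kt), t = ln(C₀/C)/k = ln(220/50)/0.56 = 1.482/0.56 = 2.646 d.
Distance = v·t = 0.20 m/s × 2.286e+05 s = 4.572e+04 m = 45.72 km.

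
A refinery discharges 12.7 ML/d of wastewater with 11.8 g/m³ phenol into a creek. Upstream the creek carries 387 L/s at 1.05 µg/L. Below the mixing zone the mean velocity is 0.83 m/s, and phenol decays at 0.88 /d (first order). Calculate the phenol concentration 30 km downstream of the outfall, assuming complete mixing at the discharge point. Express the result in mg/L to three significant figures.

12.7 ML/d = 0.147 m³/s.
387 L/s = 0.387 m³/s.
1.05 µg/L = 0.00105 mg/L.
After complete mixing, C₀ = (0.147·11.8 + 0.387·0.00105) / 0.534 = 3.249 mg/L.
Travel time t = 3e+04 m / 0.83 m/s = 3.614e+04 s = 0.4183 d.
C = 3.249·exp(−0.88·0.4183) = 3.249·0.692 = 2.248 mg/L.

2.25 mg/L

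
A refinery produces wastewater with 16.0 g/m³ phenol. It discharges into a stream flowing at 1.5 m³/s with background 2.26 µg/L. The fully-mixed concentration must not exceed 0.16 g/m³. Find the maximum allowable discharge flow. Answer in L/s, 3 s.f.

14.9 L/s

2.26 µg/L = 0.00226 mg/L.
Mass balance at complete mixing: C_std·(Q_w + Q_r) = Q_w·C_e + Q_r·C_b.
Rearranging, Q_w = Q_r·(C_std − C_b)/(C_e − C_std) = 1.5·(0.16 − 0.00226) / (16 − 0.16) = 0.01494 m³/s.
= 14.94 L/s.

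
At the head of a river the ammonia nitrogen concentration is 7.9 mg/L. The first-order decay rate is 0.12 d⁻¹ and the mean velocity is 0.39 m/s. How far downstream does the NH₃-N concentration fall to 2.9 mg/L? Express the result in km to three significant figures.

From C = C₀·e^(−kt), t = ln(C₀/C)/k = ln(7.9/2.9)/0.12 = 1.002/0.12 = 8.351 d.
Distance = v·t = 0.39 m/s × 7.215e+05 s = 2.814e+05 m = 281.4 km.

281 km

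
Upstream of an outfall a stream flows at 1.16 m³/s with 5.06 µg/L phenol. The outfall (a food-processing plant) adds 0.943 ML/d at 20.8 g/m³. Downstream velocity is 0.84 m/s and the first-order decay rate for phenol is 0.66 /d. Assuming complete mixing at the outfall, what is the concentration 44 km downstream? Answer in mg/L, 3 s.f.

0.943 ML/d = 0.01091 m³/s.
5.06 µg/L = 0.00506 mg/L.
After complete mixing, C₀ = (0.01091·20.8 + 1.16·0.00506) / 1.171 = 0.1989 mg/L.
Travel time t = 4.4e+04 m / 0.84 m/s = 5.238e+04 s = 0.6063 d.
C = 0.1989·exp(−0.66·0.6063) = 0.1989·0.6702 = 0.1333 mg/L.

0.133 mg/L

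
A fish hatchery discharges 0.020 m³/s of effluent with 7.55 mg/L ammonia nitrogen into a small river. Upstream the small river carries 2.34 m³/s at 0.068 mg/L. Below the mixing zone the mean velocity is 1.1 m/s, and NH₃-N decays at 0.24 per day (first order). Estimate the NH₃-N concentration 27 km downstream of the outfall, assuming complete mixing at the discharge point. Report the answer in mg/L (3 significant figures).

0.123 mg/L

After complete mixing, C₀ = (0.02·7.55 + 2.34·0.068) / 2.36 = 0.1314 mg/L.
Travel time t = 2.7e+04 m / 1.1 m/s = 2.455e+04 s = 0.2841 d.
C = 0.1314·exp(−0.24·0.2841) = 0.1314·0.9341 = 0.1227 mg/L.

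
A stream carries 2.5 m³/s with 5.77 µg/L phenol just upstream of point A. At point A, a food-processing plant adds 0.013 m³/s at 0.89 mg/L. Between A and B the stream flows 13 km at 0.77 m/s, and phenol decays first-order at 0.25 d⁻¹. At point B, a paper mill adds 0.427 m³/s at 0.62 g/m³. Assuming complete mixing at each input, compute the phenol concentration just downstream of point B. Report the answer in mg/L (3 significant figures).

0.0985 mg/L

5.77 µg/L = 0.00577 mg/L.
After input A: C = (2.5·0.00577 + 0.013·0.89) / 2.513 = 0.01034 mg/L.
Over the 13 km reach to input B (t = 1.688e+04 s = 0.1954 d), decay gives C = 0.01034·exp(−0.25·0.1954) = 0.009851 mg/L.
After input B: C = (2.513·0.009851 + 0.427·0.62) / 2.94 = 0.09847 mg/L.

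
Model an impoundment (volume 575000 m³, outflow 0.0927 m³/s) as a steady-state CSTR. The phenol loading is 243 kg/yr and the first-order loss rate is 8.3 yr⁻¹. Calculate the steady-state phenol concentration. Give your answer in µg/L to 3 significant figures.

Outflow Q = 0.0927 m³/s × 3.156e+07 s/yr = 2.925e+06 m³/yr.
Steady-state CSTR mass balance: W = Q·C + k·V·C, so C = W/(Q + kV).
Q + kV = 2.925e+06 + 8.3·575000 = 7.698e+06 m³/yr.
C = 243/7.698e+06 = 3.157e-05 kg/m³ = 0.03157 mg/L = 31.57 µg/L.

31.6 µg/L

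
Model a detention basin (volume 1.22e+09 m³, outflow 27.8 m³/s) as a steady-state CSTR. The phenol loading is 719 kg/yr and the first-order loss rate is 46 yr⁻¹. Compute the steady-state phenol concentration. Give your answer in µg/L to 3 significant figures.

Outflow Q = 27.8 m³/s × 3.156e+07 s/yr = 8.773e+08 m³/yr.
Steady-state CSTR mass balance: W = Q·C + k·V·C, so C = W/(Q + kV).
Q + kV = 8.773e+08 + 46·1.22e+09 = 5.7e+10 m³/yr.
C = 719/5.7e+10 = 1.261e-08 kg/m³ = 1.261e-05 mg/L = 0.01261 µg/L.

0.0126 µg/L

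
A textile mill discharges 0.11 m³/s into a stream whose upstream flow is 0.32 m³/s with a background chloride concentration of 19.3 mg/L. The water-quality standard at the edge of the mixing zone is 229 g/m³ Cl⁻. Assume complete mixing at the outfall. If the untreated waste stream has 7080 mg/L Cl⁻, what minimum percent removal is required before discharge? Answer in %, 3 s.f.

Mass balance: 229·0.43 = 0.11·Cₑ + 0.32·19.3.
Cₑ = (98.47 − 6.176) / 0.11 = 839 mg/L.
Required removal = 1 − 839/7080 = 88.15 %.

88.1 %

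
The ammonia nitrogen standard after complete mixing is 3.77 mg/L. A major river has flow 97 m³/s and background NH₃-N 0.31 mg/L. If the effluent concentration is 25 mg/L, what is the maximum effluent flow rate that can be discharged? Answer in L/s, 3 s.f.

15800 L/s

Mass balance at complete mixing: C_std·(Q_w + Q_r) = Q_w·C_e + Q_r·C_b.
Rearranging, Q_w = Q_r·(C_std − C_b)/(C_e − C_std) = 97·(3.77 − 0.31) / (25 − 3.77) = 15.81 m³/s.
= 1.581e+04 L/s.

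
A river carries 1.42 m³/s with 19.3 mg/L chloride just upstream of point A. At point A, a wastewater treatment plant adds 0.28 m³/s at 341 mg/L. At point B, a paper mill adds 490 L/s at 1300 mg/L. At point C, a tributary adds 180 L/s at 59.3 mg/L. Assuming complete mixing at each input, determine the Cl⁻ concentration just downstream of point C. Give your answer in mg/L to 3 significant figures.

After input A: C = (1.42·19.3 + 0.28·341) / 1.7 = 72.29 mg/L.
490 L/s = 0.49 m³/s.
After input B: C = (1.7·72.29 + 0.49·1300) / 2.19 = 347 mg/L.
180 L/s = 0.18 m³/s.
After input C: C = (2.19·347 + 0.18·59.3) / 2.37 = 325.1 mg/L.

325 mg/L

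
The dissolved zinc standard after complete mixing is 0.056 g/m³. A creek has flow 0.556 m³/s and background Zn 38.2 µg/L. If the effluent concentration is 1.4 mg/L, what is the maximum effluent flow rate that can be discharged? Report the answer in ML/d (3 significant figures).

0.636 ML/d

38.2 µg/L = 0.0382 mg/L.
Mass balance at complete mixing: C_std·(Q_w + Q_r) = Q_w·C_e + Q_r·C_b.
Rearranging, Q_w = Q_r·(C_std − C_b)/(C_e − C_std) = 0.556·(0.056 − 0.0382) / (1.4 − 0.056) = 0.007364 m³/s.
= 0.6362 ML/d.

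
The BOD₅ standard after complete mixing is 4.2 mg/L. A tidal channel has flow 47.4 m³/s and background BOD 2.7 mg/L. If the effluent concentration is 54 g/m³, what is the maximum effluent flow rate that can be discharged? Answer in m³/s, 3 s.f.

Mass balance at complete mixing: C_std·(Q_w + Q_r) = Q_w·C_e + Q_r·C_b.
Rearranging, Q_w = Q_r·(C_std − C_b)/(C_e − C_std) = 47.4·(4.2 − 2.7) / (54 − 4.2) = 1.428 m³/s.

1.43 m³/s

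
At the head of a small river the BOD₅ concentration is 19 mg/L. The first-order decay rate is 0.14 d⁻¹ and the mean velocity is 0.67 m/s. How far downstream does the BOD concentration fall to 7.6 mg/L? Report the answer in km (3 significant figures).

379 km

From C = C₀·e^(−kt), t = ln(C₀/C)/k = ln(19/7.6)/0.14 = 0.9163/0.14 = 6.545 d.
Distance = v·t = 0.67 m/s × 5.655e+05 s = 3.789e+05 m = 378.9 km.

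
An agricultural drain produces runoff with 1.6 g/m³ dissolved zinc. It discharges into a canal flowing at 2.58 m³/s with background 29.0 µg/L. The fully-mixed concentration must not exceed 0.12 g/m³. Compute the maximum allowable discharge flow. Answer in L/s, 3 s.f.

29.0 µg/L = 0.029 mg/L.
Mass balance at complete mixing: C_std·(Q_w + Q_r) = Q_w·C_e + Q_r·C_b.
Rearranging, Q_w = Q_r·(C_std − C_b)/(C_e − C_std) = 2.58·(0.12 − 0.029) / (1.6 − 0.12) = 0.1586 m³/s.
= 158.6 L/s.

159 L/s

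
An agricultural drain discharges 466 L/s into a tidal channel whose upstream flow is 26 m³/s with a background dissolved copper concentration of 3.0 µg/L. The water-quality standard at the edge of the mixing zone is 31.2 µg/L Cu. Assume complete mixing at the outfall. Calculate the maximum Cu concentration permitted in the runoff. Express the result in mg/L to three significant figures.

466 L/s = 0.466 m³/s.
3.0 µg/L = 0.003 mg/L.
31.2 µg/L = 0.0312 mg/L.
Mass balance: 0.0312·26.47 = 0.466·Cₑ + 26·0.003.
Cₑ = (0.8257 − 0.078) / 0.466 = 1.605 mg/L.

1.60 mg/L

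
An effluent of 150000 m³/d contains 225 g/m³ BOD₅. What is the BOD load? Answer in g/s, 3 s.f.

150000 m³/d = 1.736 m³/s.
Mass flux = Q·C = 1.736 m³/s × 225 g/m³ = 390.6 g/s.

391 g/s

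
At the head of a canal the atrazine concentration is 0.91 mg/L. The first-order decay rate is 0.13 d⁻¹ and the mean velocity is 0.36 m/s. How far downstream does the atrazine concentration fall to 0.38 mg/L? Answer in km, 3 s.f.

From C = C₀·e^(−kt), t = ln(C₀/C)/k = ln(0.91/0.38)/0.13 = 0.8733/0.13 = 6.717 d.
Distance = v·t = 0.36 m/s × 5.804e+05 s = 2.089e+05 m = 208.9 km.

209 km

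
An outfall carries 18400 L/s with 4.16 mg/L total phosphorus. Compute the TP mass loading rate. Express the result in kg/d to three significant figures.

18400 L/s = 18.4 m³/s.
Mass flux = Q·C = 18.4 m³/s × 4.16 g/m³ = 76.54 g/s.
= 76.54 g/s × 86.4 = 6613 kg/d.

6610 kg/d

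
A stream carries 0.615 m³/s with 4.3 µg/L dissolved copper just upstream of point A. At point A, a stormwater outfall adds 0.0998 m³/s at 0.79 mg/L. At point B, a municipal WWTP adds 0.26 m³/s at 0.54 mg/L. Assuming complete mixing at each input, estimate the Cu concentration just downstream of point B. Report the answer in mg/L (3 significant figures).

4.3 µg/L = 0.0043 mg/L.
After input A: C = (0.615·0.0043 + 0.0998·0.79) / 0.7148 = 0.114 mg/L.
After input B: C = (0.7148·0.114 + 0.26·0.54) / 0.9748 = 0.2276 mg/L.

0.228 mg/L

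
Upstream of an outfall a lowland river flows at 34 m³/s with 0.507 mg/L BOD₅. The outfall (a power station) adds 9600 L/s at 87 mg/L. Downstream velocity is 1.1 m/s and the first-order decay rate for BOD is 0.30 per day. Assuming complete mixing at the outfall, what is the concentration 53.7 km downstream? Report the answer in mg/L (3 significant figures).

9600 L/s = 9.6 m³/s.
After complete mixing, C₀ = (9.6·87 + 34·0.507) / 43.6 = 19.55 mg/L.
Travel time t = 5.37e+04 m / 1.1 m/s = 4.882e+04 s = 0.565 d.
C = 19.55·exp(−0.30·0.565) = 19.55·0.8441 = 16.5 mg/L.

16.5 mg/L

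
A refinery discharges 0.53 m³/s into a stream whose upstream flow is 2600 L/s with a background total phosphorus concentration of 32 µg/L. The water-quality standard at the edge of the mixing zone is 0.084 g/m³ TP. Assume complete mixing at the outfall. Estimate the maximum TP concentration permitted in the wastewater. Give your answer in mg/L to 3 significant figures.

2600 L/s = 2.6 m³/s.
32 µg/L = 0.032 mg/L.
Mass balance: 0.084·3.13 = 0.53·Cₑ + 2.6·0.032.
Cₑ = (0.2629 − 0.0832) / 0.53 = 0.3391 mg/L.

0.339 mg/L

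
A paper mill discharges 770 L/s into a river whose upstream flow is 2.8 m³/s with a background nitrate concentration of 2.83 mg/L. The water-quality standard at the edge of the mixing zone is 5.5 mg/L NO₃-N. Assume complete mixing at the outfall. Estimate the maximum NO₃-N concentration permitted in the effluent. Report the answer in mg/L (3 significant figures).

15.2 mg/L

770 L/s = 0.77 m³/s.
Mass balance: 5.5·3.57 = 0.77·Cₑ + 2.8·2.83.
Cₑ = (19.63 − 7.924) / 0.77 = 15.21 mg/L.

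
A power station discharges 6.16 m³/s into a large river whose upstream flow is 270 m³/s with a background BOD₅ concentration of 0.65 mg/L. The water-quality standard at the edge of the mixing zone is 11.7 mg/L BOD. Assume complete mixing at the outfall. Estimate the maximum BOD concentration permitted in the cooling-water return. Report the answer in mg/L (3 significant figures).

496 mg/L

Mass balance: 11.7·276.2 = 6.16·Cₑ + 270·0.65.
Cₑ = (3231 − 175.5) / 6.16 = 496 mg/L.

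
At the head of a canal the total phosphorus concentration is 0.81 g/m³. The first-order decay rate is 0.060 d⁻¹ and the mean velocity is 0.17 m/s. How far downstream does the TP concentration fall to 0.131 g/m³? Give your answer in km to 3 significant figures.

From C = C₀·e^(−kt), t = ln(C₀/C)/k = ln(0.81/0.131)/0.060 = 1.822/0.060 = 30.36 d.
Distance = v·t = 0.17 m/s × 2.623e+06 s = 4.46e+05 m = 446 km.

446 km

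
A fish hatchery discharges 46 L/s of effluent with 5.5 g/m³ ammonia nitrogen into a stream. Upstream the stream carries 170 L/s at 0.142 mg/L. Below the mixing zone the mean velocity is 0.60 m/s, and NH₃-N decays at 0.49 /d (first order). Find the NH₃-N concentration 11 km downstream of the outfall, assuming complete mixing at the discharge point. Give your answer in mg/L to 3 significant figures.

1.16 mg/L

46 L/s = 0.046 m³/s.
170 L/s = 0.17 m³/s.
After complete mixing, C₀ = (0.046·5.5 + 0.17·0.142) / 0.216 = 1.283 mg/L.
Travel time t = 1.1e+04 m / 0.60 m/s = 1.833e+04 s = 0.2122 d.
C = 1.283·exp(−0.49·0.2122) = 1.283·0.9012 = 1.156 mg/L.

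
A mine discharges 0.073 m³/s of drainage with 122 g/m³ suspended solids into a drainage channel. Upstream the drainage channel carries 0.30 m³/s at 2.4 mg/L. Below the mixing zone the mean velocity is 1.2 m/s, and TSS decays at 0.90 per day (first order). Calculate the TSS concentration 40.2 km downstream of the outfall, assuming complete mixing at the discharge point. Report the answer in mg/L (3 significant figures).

After complete mixing, C₀ = (0.073·122 + 0.3·2.4) / 0.373 = 25.81 mg/L.
Travel time t = 4.02e+04 m / 1.2 m/s = 3.35e+04 s = 0.3877 d.
C = 25.81·exp(−0.90·0.3877) = 25.81·0.7054 = 18.2 mg/L.

18.2 mg/L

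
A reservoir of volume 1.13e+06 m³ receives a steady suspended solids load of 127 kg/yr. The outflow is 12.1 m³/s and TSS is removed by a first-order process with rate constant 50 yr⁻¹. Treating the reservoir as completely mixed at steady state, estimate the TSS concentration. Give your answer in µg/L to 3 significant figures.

Outflow Q = 12.1 m³/s × 3.156e+07 s/yr = 3.818e+08 m³/yr.
Steady-state CSTR mass balance: W = Q·C + k·V·C, so C = W/(Q + kV).
Q + kV = 3.818e+08 + 50·1.13e+06 = 4.383e+08 m³/yr.
C = 127/4.383e+08 = 2.897e-07 kg/m³ = 0.0002897 mg/L = 0.2897 µg/L.

0.290 µg/L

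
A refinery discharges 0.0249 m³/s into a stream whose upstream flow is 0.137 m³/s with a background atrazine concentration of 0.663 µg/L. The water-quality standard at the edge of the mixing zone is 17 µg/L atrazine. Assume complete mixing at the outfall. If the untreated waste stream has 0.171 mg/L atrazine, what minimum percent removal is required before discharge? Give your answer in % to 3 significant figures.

37.5 %

0.663 µg/L = 0.000663 mg/L.
17 µg/L = 0.017 mg/L.
Mass balance: 0.017·0.1619 = 0.0249·Cₑ + 0.137·0.000663.
Cₑ = (0.002752 − 9.083e-05) / 0.0249 = 0.1069 mg/L.
Required removal = 1 − 0.1069/0.171 = 37.49 %.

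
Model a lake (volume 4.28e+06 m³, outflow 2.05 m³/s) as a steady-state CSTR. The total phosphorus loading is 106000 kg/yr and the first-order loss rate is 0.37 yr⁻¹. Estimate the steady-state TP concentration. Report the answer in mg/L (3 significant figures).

1.60 mg/L

Outflow Q = 2.05 m³/s × 3.156e+07 s/yr = 6.469e+07 m³/yr.
Steady-state CSTR mass balance: W = Q·C + k·V·C, so C = W/(Q + kV).
Q + kV = 6.469e+07 + 0.37·4.28e+06 = 6.628e+07 m³/yr.
C = 106000/6.628e+07 = 0.001599 kg/m³ = 1.599 mg/L.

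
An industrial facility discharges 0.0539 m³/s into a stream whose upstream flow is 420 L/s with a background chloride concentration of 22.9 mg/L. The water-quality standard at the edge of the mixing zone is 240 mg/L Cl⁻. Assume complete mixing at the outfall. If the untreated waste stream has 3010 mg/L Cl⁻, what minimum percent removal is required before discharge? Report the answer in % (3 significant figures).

420 L/s = 0.42 m³/s.
Mass balance: 240·0.4739 = 0.0539·Cₑ + 0.42·22.9.
Cₑ = (113.7 − 9.618) / 0.0539 = 1932 mg/L.
Required removal = 1 − 1932/3010 = 35.82 %.

35.8 %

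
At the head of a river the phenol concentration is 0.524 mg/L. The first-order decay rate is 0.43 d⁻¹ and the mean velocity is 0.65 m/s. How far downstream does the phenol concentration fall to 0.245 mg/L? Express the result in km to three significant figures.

99.3 km

From C = C₀·e^(−kt), t = ln(C₀/C)/k = ln(0.524/0.245)/0.43 = 0.7602/0.43 = 1.768 d.
Distance = v·t = 0.65 m/s × 1.528e+05 s = 9.929e+04 m = 99.29 km.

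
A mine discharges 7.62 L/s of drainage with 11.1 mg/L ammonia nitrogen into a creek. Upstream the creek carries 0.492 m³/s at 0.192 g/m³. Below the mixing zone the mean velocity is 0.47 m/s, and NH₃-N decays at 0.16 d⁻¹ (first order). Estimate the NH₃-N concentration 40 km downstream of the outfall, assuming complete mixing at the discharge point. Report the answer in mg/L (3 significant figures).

0.306 mg/L

7.62 L/s = 0.00762 m³/s.
After complete mixing, C₀ = (0.00762·11.1 + 0.492·0.192) / 0.4996 = 0.3584 mg/L.
Travel time t = 4e+04 m / 0.47 m/s = 8.511e+04 s = 0.985 d.
C = 0.3584·exp(−0.16·0.985) = 0.3584·0.8542 = 0.3061 mg/L.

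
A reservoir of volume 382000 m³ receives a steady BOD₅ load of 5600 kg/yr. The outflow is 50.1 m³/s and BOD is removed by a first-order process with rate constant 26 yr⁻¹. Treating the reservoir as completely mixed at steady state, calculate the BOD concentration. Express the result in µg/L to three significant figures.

Outflow Q = 50.1 m³/s × 3.156e+07 s/yr = 1.581e+09 m³/yr.
Steady-state CSTR mass balance: W = Q·C + k·V·C, so C = W/(Q + kV).
Q + kV = 1.581e+09 + 26·382000 = 1.591e+09 m³/yr.
C = 5600/1.591e+09 = 3.52e-06 kg/m³ = 0.00352 mg/L = 3.52 µg/L.

3.52 µg/L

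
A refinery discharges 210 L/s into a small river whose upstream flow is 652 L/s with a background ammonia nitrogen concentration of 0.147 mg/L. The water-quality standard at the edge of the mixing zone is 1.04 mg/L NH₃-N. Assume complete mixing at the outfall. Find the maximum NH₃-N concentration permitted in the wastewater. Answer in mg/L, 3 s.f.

3.81 mg/L

210 L/s = 0.21 m³/s.
652 L/s = 0.652 m³/s.
Mass balance: 1.04·0.862 = 0.21·Cₑ + 0.652·0.147.
Cₑ = (0.8965 − 0.09584) / 0.21 = 3.813 mg/L.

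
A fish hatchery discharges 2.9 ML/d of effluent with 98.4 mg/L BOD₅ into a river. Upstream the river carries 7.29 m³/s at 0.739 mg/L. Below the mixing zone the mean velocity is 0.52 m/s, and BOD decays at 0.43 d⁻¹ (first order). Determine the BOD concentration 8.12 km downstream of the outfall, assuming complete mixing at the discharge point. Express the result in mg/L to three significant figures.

2.9 ML/d = 0.03356 m³/s.
After complete mixing, C₀ = (0.03356·98.4 + 7.29·0.739) / 7.324 = 1.187 mg/L.
Travel time t = 8120 m / 0.52 m/s = 1.562e+04 s = 0.1807 d.
C = 1.187·exp(−0.43·0.1807) = 1.187·0.9252 = 1.098 mg/L.

1.10 mg/L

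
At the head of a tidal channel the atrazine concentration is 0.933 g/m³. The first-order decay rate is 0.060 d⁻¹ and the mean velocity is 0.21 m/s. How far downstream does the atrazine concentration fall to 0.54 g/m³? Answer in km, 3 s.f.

From C = C₀·e^(−kt), t = ln(C₀/C)/k = ln(0.933/0.54)/0.060 = 0.5468/0.060 = 9.114 d.
Distance = v·t = 0.21 m/s × 7.874e+05 s = 1.654e+05 m = 165.4 km.

165 km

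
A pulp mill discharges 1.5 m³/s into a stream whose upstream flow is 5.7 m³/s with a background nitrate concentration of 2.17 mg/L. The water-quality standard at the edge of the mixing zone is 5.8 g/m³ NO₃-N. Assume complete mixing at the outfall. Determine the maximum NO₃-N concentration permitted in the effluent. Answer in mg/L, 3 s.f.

Mass balance: 5.8·7.2 = 1.5·Cₑ + 5.7·2.17.
Cₑ = (41.76 − 12.37) / 1.5 = 19.59 mg/L.

19.6 mg/L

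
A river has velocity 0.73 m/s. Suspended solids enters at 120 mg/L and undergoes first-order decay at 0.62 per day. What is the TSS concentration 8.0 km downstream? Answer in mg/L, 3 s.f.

111 mg/L

Travel time t = 8.0 km / 0.73 m/s = 8000/0.73 = 1.096e+04 s = 0.1268 d.
First-order decay: C = 120·exp(−0.62·0.1268) = 120·0.9244 = 110.9 mg/L.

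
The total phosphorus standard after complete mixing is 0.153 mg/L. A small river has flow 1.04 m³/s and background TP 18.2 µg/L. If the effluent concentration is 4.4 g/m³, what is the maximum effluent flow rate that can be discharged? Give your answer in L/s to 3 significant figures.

18.2 µg/L = 0.0182 mg/L.
Mass balance at complete mixing: C_std·(Q_w + Q_r) = Q_w·C_e + Q_r·C_b.
Rearranging, Q_w = Q_r·(C_std − C_b)/(C_e − C_std) = 1.04·(0.153 − 0.0182) / (4.4 − 0.153) = 0.03301 m³/s.
= 33.01 L/s.

33.0 L/s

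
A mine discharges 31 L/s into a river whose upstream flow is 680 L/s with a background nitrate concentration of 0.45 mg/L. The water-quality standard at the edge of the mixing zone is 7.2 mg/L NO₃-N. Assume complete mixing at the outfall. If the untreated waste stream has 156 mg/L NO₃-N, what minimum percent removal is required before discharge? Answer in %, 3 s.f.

0.471 %

31 L/s = 0.031 m³/s.
680 L/s = 0.68 m³/s.
Mass balance: 7.2·0.711 = 0.031·Cₑ + 0.68·0.45.
Cₑ = (5.119 − 0.306) / 0.031 = 155.3 mg/L.
Required removal = 1 − 155.3/156 = 0.4715 %.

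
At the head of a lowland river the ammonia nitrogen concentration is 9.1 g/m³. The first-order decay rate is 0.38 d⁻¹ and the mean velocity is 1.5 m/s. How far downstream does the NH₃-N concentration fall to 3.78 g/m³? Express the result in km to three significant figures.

From C = C₀·e^(−kt), t = ln(C₀/C)/k = ln(9.1/3.78)/0.38 = 0.8786/0.38 = 2.312 d.
Distance = v·t = 1.5 m/s × 1.998e+05 s = 2.996e+05 m = 299.6 km.

300 km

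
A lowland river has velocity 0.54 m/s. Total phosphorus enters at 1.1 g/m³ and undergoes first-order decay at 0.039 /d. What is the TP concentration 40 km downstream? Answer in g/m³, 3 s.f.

Travel time t = 40 km / 0.54 m/s = 4e+04/0.54 = 7.407e+04 s = 0.8573 d.
First-order decay: C = 1.1·exp(−0.039·0.8573) = 1.1·0.9671 = 1.064 g/m³.

1.06 g/m³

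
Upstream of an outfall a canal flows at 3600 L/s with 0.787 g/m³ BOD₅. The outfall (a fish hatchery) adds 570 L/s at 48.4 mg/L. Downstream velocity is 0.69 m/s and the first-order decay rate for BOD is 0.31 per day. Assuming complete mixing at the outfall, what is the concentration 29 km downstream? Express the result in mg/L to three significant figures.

570 L/s = 0.57 m³/s.
3600 L/s = 3.6 m³/s.
After complete mixing, C₀ = (0.57·48.4 + 3.6·0.787) / 4.17 = 7.295 mg/L.
Travel time t = 2.9e+04 m / 0.69 m/s = 4.203e+04 s = 0.4864 d.
C = 7.295·exp(−0.31·0.4864) = 7.295·0.86 = 6.274 mg/L.

6.27 mg/L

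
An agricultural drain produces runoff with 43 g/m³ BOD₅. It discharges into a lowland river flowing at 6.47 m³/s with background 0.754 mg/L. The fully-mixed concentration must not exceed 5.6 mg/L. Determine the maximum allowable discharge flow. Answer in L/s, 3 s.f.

Mass balance at complete mixing: C_std·(Q_w + Q_r) = Q_w·C_e + Q_r·C_b.
Rearranging, Q_w = Q_r·(C_std − C_b)/(C_e − C_std) = 6.47·(5.6 − 0.754) / (43 − 5.6) = 0.8383 m³/s.
= 838.3 L/s.

838 L/s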